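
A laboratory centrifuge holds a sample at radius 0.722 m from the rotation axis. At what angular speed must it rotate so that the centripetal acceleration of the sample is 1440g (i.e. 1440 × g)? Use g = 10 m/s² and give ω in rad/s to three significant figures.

141 rad/s

Centripetal acceleration a_c = ω²r. Setting ω²r = 1440g:
ω = √(1440g / r) = √(1440 × 10.0 / 0.722) = √19940 = 141.2 rad/s.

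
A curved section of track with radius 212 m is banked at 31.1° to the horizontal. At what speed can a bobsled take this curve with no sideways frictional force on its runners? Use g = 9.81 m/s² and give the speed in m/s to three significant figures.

35.4 m/s

On a frictionless banked curve, N sinθ = mv²/r and N cosθ = mg, so tanθ = v²/(rg).
v = √(r g tanθ) = √(212 × 9.81 × tan 31.1°) = √(212 × 9.81 × 0.6032) = √1255 = 35.42 m/s.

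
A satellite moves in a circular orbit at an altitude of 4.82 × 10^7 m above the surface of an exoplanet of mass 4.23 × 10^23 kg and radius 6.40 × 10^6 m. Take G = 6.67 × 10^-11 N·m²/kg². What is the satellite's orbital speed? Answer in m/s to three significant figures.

719 m/s

Orbital radius r = R + h = 6.40 × 10^6 + 4.82 × 10^7 = 5.460 × 10^7 m.
Gravity supplies the centripetal force: G M m / r² = m v² / r, so v = √(GM/r).
v = √(6.67 × 10^-11 × 4.23 × 10^23 / 5.460 × 10^7) = √(516700) = 718.8 m/s.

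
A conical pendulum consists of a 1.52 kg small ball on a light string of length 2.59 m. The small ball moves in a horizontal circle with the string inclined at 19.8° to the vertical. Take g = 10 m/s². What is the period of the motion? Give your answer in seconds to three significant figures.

3.10 s

r = L sinθ = 0.8773 m. From T sinθ = mω²r and T cosθ = mg: tanθ = ω²r/g, so ω² = g tanθ / r = g/(L cosθ).
ω = √(g/(L cosθ)) = √(10.0/(2.59 × 0.9409)) = √4.104 = 2.026 rad/s.
Period = 2π/ω = 3.102 s.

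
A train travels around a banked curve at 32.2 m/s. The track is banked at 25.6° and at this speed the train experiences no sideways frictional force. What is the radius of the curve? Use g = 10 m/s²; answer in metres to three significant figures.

216 m

Frictionless banking: tanθ = v²/(rg), so r = v²/(g tanθ).
r = (32.2)²/(10.0 × tan 25.6°) = 1037/(10.0 × 0.4791) = 1037/4.791 = 216.4 m.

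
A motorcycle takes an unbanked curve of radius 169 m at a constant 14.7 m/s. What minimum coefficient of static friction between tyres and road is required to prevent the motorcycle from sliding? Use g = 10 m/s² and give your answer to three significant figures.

0.128

Friction provides the centripetal force: μ_s m g = m v²/r, so μ_s = v²/(g r) = (14.70)²/(10.0 × 169) = 216.1/1690 = 0.1279.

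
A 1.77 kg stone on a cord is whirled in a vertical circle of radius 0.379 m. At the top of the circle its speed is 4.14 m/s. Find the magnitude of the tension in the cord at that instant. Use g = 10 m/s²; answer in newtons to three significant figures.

At the top, both T and the weight mg point inward (toward the centre), so T + mg = mv²/r.
T = m(v²/r − g) = 1.77 × ((4.14)²/0.379 − 10.0) = 1.77 × (45.22 − 10.0) = 1.77 × 35.22 = 62.35 N.

62.3 N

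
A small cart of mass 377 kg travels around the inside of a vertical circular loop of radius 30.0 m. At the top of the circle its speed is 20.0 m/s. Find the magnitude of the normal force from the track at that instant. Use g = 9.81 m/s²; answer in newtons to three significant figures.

At the top, both N and the weight mg point inward (toward the centre), so N + mg = mv²/r.
N = m(v²/r − g) = 377 × ((20.0)²/30.0 − 9.81) = 377 × (13.33 − 9.81) = 377 × 3.523 = 1328 N.

1330 N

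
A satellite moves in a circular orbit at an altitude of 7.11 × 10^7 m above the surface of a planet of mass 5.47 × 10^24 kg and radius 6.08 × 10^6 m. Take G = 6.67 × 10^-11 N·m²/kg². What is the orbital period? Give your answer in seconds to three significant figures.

223000 s

r = R + h = 6.08 × 10^6 + 7.11 × 10^7 = 7.718 × 10^7 m. Gravity provides the centripetal force: G M m / r² = m v² / r ⇒ v = √(GM/r) = 2174 m/s.
T = 2πr/v = 2π × 7.718 × 10^7 / 2174 = 223000 s.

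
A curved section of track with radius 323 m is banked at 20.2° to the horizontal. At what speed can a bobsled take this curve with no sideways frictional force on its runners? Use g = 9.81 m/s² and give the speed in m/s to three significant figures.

On a frictionless banked curve, N sinθ = mv²/r and N cosθ = mg, so tanθ = v²/(rg).
v = √(r g tanθ) = √(323 × 9.81 × tan 20.2°) = √(323 × 9.81 × 0.3679) = √1166 = 34.14 m/s.

34.1 m/s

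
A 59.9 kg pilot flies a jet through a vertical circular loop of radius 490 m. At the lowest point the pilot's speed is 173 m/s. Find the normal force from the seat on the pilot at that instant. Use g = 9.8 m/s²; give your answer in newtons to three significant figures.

4250 N

At the lowest point, N points up (toward the centre) and the weight mg points down (away from the centre), so the net inward force is N − mg = mv²/r.
N = m(v²/r + g) = 59.9 × ((173)²/490 + 9.8) = 59.9 × (61.08 + 9.8) = 59.9 × 70.88 = 4246 N.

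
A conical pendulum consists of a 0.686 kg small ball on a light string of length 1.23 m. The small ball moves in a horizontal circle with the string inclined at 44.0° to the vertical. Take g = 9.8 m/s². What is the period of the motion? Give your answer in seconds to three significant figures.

r = L sinθ = 0.8544 m. From T sinθ = mω²r and T cosθ = mg: tanθ = ω²r/g, so ω² = g tanθ / r = g/(L cosθ).
ω = √(g/(L cosθ)) = √(9.8/(1.23 × 0.7193)) = √11.08 = 3.328 rad/s.
Period = 2π/ω = 1.888 s.

1.89 s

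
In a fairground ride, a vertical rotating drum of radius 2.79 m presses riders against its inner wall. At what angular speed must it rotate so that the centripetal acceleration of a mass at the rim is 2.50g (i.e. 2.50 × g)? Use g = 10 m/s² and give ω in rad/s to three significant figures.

2.99 rad/s

Centripetal acceleration a_c = ω²r. Setting ω²r = 2.50g:
ω = √(2.50g / r) = √(2.50 × 10.0 / 2.79) = √8.961 = 2.993 rad/s.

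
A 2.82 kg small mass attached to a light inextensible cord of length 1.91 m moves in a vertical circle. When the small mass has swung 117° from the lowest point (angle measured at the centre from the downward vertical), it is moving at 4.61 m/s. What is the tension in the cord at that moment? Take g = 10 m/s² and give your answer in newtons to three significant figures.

18.6 N

Take the radial direction toward the centre of the circle as positive. The component of the weight along the string toward the centre is −mg cos φ (φ measured from the bottom), so Newton's second law along the string gives T − mg cos φ = m v²/r.
cos 117° = -0.4540, so T = m(v²/r + g cos φ) = 2.82 × ((4.61)²/1.91 + 10.0 × -0.4540) = 2.82 × (11.13 + (-4.540)) = 2.82 × 6.587 = 18.57 N.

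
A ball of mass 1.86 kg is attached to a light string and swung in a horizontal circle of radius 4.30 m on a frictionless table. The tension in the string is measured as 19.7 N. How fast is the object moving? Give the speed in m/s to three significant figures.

6.75 m/s

T = m v²/r ⇒ v = √(T r / m) = √(19.7 × 4.30 / 1.86) = √45.54 = 6.749 m/s.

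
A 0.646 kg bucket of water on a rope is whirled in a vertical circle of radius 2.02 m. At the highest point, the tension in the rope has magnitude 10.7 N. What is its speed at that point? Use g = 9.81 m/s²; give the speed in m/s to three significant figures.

7.30 m/s

At the top, T + mg = mv²/r, so v = √(r(T/m + g)) = √(2.02 × (10.7/0.646 + 9.81)) = √(2.02 × 26.37) = √53.27 = 7.299 m/s.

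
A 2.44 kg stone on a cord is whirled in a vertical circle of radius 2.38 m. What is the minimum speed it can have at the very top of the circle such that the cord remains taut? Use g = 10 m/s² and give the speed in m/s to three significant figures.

4.88 m/s

At the top, both weight mg and T point toward the centre: T + mg = mv²/r.
At minimum speed T → 0, so mg = mv_min²/r ⇒ v_min = √(g r) = √(10.0 × 2.38) = 4.879 m/s.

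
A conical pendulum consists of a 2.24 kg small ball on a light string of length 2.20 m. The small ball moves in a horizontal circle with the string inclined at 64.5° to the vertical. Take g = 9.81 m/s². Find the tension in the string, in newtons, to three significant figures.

Vertically the bob has no acceleration, so T cosθ = mg.
T = mg/cosθ = 2.24 × 9.81 / cos 64.5° = 21.97/0.4305 = 51.04 N.

51.0 N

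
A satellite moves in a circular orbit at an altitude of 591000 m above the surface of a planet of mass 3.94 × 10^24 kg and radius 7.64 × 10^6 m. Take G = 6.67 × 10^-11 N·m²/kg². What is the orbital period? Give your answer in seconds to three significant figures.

r = R + h = 7.64 × 10^6 + 591000 = 8.231 × 10^6 m. Gravity provides the centripetal force: G M m / r² = m v² / r ⇒ v = √(GM/r) = 5650 m/s.
T = 2πr/v = 2π × 8.231 × 10^6 / 5650 = 9153 s.

9150 s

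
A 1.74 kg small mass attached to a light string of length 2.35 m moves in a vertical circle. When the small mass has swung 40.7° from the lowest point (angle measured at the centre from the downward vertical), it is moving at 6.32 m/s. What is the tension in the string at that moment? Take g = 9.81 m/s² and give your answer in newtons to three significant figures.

Take the radial direction toward the centre of the circle as positive. The component of the weight along the string toward the centre is −mg cos φ (φ measured from the bottom), so Newton's second law along the string gives T − mg cos φ = m v²/r.
cos 40.7° = 0.7581, so T = m(v²/r + g cos φ) = 1.74 × ((6.32)²/2.35 + 9.81 × 0.7581) = 1.74 × (17.00 + (7.437)) = 1.74 × 24.43 = 42.52 N.

42.5 N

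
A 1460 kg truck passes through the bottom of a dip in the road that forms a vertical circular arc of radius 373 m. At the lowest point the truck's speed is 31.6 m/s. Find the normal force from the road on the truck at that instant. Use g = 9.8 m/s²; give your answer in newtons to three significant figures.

18200 N

At the lowest point, N points up (toward the centre) and the weight mg points down (away from the centre), so the net inward force is N − mg = mv²/r.
N = m(v²/r + g) = 1460 × ((31.6)²/373 + 9.8) = 1460 × (2.677 + 9.8) = 1460 × 12.48 = 18220 N.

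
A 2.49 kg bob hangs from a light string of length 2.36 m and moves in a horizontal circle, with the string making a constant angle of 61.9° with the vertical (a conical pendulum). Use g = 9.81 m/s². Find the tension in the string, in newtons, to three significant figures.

51.9 N

Vertically the bob has no acceleration, so T cosθ = mg.
T = mg/cosθ = 2.49 × 9.81 / cos 61.9° = 24.43/0.4710 = 51.86 N.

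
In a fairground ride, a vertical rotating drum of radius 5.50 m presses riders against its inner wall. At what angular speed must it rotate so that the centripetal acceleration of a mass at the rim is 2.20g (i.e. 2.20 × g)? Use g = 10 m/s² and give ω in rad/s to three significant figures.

2.00 rad/s

Centripetal acceleration a_c = ω²r. Setting ω²r = 2.20g:
ω = √(2.20g / r) = √(2.20 × 10.0 / 5.50) = √4.000 = 2.000 rad/s.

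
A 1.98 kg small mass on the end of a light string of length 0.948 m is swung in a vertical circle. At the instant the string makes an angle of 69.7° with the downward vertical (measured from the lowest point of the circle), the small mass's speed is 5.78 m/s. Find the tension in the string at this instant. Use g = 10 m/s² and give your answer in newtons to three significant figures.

Take the radial direction toward the centre of the circle as positive. The component of the weight along the string toward the centre is −mg cos φ (φ measured from the bottom), so Newton's second law along the string gives T − mg cos φ = m v²/r.
cos 69.7° = 0.3469, so T = m(v²/r + g cos φ) = 1.98 × ((5.78)²/0.948 + 10.0 × 0.3469) = 1.98 × (35.24 + (3.469)) = 1.98 × 38.71 = 76.65 N.

76.6 N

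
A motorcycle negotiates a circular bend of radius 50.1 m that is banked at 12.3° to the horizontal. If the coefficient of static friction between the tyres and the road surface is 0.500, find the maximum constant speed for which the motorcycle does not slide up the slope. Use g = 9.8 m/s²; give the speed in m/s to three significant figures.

At the maximum speed, friction acts down the slope at its limiting value f = μN. Radially (horizontal, toward centre): N sinθ + μN cosθ = mv²/r. Vertically: N cosθ − μN sinθ = mg.
Dividing: v² = r g (sinθ + μcosθ)/(cosθ − μsinθ).
sinθ + μcosθ = 0.2130 + 0.500×0.9770 = 0.7016; cosθ − μsinθ = 0.9770 − 0.500×0.2130 = 0.8705.
v² = 50.1 × 9.8 × 0.7016/0.8705 = 395.7 m²/s², so v = 19.89 m/s.

19.9 m/s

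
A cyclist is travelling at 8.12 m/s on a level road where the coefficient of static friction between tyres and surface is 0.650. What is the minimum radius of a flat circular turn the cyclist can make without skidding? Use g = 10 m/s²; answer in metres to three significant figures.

10.1 m

At the limit, μ_s m g = m v²/r, so r_min = v²/(μ_s g) = (8.12)²/(0.650 × 10.0) = 65.93/6.500 = 10.14 m.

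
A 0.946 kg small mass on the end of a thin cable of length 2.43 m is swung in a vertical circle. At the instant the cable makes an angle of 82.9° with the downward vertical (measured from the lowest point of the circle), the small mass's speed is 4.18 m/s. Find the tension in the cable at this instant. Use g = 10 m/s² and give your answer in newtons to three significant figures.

Take the radial direction toward the centre of the circle as positive. The component of the weight along the string toward the centre is −mg cos φ (φ measured from the bottom), so Newton's second law along the string gives T − mg cos φ = m v²/r.
cos 82.9° = 0.1236, so T = m(v²/r + g cos φ) = 0.946 × ((4.18)²/2.43 + 10.0 × 0.1236) = 0.946 × (7.190 + (1.236)) = 0.946 × 8.426 = 7.971 N.

7.97 N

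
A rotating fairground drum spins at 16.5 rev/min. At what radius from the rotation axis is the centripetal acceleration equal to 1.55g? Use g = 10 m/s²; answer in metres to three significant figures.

5.19 m

ω = 16.5 rev/min × 2π/60 = 1.728 rad/s.
a_c = ω²r = 1.55g ⇒ r = 1.55 × 10.0 / (1.728)² = 15.50/2.986 = 5.192 m.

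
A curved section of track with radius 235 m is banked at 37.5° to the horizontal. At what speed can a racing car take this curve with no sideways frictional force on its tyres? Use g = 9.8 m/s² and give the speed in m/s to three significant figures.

42.0 m/s

On a frictionless banked curve, N sinθ = mv²/r and N cosθ = mg, so tanθ = v²/(rg).
v = √(r g tanθ) = √(235 × 9.8 × tan 37.5°) = √(235 × 9.8 × 0.7673) = √1767 = 42.04 m/s.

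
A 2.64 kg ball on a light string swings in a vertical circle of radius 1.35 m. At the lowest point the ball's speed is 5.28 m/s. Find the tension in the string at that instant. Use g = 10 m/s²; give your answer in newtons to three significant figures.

80.9 N

At the lowest point, T points up (toward the centre) and the weight mg points down (away from the centre), so the net inward force is T − mg = mv²/r.
T = m(v²/r + g) = 2.64 × ((5.28)²/1.35 + 10.0) = 2.64 × (20.65 + 10.0) = 2.64 × 30.65 = 80.92 N.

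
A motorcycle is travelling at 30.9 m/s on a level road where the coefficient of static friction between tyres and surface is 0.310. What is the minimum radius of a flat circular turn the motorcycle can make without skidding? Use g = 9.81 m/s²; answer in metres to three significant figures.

At the limit, μ_s m g = m v²/r, so r_min = v²/(μ_s g) = (30.9)²/(0.310 × 9.81) = 954.8/3.041 = 314.0 m.

314 m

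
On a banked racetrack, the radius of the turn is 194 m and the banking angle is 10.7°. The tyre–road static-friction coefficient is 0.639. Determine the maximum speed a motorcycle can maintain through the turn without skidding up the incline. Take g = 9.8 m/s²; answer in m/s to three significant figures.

42.3 m/s

At the maximum speed, friction acts down the slope at its limiting value f = μN. Radially (horizontal, toward centre): N sinθ + μN cosθ = mv²/r. Vertically: N cosθ − μN sinθ = mg.
Dividing: v² = r g (sinθ + μcosθ)/(cosθ − μsinθ).
sinθ + μcosθ = 0.1857 + 0.639×0.9826 = 0.8136; cosθ − μsinθ = 0.9826 − 0.639×0.1857 = 0.8640.
v² = 194 × 9.8 × 0.8136/0.8640 = 1790 m²/s², so v = 42.31 m/s.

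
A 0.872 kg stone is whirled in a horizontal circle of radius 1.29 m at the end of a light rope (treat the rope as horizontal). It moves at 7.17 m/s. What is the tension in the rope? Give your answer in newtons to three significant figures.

34.8 N

The tension is the only horizontal force, so it supplies the full centripetal force: T = m v²/r = 0.872 × (7.170)²/1.29 = 0.872 × 51.41/1.29 = 34.75 N.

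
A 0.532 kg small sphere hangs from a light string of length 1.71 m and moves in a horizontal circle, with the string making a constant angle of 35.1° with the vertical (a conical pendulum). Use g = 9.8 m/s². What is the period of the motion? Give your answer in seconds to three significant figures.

r = L sinθ = 0.9833 m. From T sinθ = mω²r and T cosθ = mg: tanθ = ω²r/g, so ω² = g tanθ / r = g/(L cosθ).
ω = √(g/(L cosθ)) = √(9.8/(1.71 × 0.8181)) = √7.005 = 2.647 rad/s.
Period = 2π/ω = 2.374 s.

2.37 s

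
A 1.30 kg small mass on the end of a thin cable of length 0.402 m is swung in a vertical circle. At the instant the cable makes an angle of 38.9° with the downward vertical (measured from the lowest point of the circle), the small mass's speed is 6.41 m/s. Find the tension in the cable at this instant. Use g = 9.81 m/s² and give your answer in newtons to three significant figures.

143 N

Take the radial direction toward the centre of the circle as positive. The component of the weight along the string toward the centre is −mg cos φ (φ measured from the bottom), so Newton's second law along the string gives T − mg cos φ = m v²/r.
cos 38.9° = 0.7782, so T = m(v²/r + g cos φ) = 1.30 × ((6.41)²/0.402 + 9.81 × 0.7782) = 1.30 × (102.2 + (7.635)) = 1.30 × 109.8 = 142.8 N.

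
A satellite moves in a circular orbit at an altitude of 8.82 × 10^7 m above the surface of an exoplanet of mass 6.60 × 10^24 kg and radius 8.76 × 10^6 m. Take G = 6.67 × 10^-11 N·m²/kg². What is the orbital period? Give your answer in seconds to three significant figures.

r = R + h = 8.76 × 10^6 + 8.82 × 10^7 = 9.696 × 10^7 m. Gravity provides the centripetal force: G M m / r² = m v² / r ⇒ v = √(GM/r) = 2131 m/s.
T = 2πr/v = 2π × 9.696 × 10^7 / 2131 = 285900 s.

286000 s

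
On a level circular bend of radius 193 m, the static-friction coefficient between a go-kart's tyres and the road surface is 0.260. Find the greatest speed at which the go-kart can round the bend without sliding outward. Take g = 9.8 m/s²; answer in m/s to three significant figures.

22.2 m/s

Friction provides the centripetal force on a flat curve. At maximum speed it is at its limiting value: μ_s m g = m v²/r.
Mass cancels: v_max = √(μ_s g r) = √(0.260 × 9.8 × 193) = √491.8 = 22.18 m/s.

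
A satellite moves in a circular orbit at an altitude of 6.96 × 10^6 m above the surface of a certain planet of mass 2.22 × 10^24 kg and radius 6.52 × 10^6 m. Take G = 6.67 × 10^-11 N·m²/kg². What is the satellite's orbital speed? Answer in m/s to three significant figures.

3310 m/s

Orbital radius r = R + h = 6.52 × 10^6 + 6.96 × 10^6 = 1.348 × 10^7 m.
Gravity supplies the centripetal force: G M m / r² = m v² / r, so v = √(GM/r).
v = √(6.67 × 10^-11 × 2.22 × 10^24 / 1.348 × 10^7) = √(1.098 × 10^7) = 3314 m/s.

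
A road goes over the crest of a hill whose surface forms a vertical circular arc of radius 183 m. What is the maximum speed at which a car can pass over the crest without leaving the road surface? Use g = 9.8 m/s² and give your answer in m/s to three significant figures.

42.3 m/s

At the crest the centre of the circle is below the car, so the net downward (centripetal) force is mg − N = mv²/r.
The car leaves the road when N → 0, giving v_max = √(g r) = √(9.8 × 183) = 42.35 m/s.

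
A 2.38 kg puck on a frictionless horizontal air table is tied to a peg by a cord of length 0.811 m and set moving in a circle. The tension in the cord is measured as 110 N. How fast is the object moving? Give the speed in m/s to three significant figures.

6.12 m/s

T = m v²/r ⇒ v = √(T r / m) = √(110 × 0.811 / 2.38) = √37.48 = 6.122 m/s.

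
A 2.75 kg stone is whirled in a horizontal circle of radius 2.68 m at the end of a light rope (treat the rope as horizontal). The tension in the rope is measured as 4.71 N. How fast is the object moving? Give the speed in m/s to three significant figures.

2.14 m/s

T = m v²/r ⇒ v = √(T r / m) = √(4.71 × 2.68 / 2.75) = √4.590 = 2.142 m/s.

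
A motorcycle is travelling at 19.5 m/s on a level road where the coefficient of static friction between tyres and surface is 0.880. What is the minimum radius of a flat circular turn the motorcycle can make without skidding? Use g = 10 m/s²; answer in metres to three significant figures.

At the limit, μ_s m g = m v²/r, so r_min = v²/(μ_s g) = (19.5)²/(0.880 × 10.0) = 380.2/8.800 = 43.21 m.

43.2 m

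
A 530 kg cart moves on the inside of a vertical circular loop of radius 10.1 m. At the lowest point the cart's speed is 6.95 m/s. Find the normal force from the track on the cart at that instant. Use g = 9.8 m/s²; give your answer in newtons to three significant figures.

7730 N

At the lowest point, N points up (toward the centre) and the weight mg points down (away from the centre), so the net inward force is N − mg = mv²/r.
N = m(v²/r + g) = 530 × ((6.95)²/10.1 + 9.8) = 530 × (4.782 + 9.8) = 530 × 14.58 = 7729 N.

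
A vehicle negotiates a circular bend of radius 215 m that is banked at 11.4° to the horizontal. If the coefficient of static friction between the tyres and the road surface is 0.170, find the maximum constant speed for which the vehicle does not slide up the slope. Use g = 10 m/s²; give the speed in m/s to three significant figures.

28.8 m/s

At the maximum speed, friction acts down the slope at its limiting value f = μN. Radially (horizontal, toward centre): N sinθ + μN cosθ = mv²/r. Vertically: N cosθ − μN sinθ = mg.
Dividing: v² = r g (sinθ + μcosθ)/(cosθ − μsinθ).
sinθ + μcosθ = 0.1977 + 0.170×0.9803 = 0.3643; cosθ − μsinθ = 0.9803 − 0.170×0.1977 = 0.9467.
v² = 215 × 10.0 × 0.3643/0.9467 = 827.4 m²/s², so v = 28.76 m/s.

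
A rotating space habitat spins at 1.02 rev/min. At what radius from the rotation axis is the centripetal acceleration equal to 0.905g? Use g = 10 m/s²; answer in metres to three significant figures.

ω = 1.02 rev/min × 2π/60 = 0.1068 rad/s.
a_c = ω²r = 0.905g ⇒ r = 0.905 × 10.0 / (0.1068)² = 9.050/0.01141 = 793.2 m.

793 m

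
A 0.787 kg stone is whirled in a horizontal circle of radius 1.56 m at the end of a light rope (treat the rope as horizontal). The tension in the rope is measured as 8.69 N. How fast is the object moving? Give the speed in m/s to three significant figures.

T = m v²/r ⇒ v = √(T r / m) = √(8.69 × 1.56 / 0.787) = √17.23 = 4.150 m/s.

4.15 m/s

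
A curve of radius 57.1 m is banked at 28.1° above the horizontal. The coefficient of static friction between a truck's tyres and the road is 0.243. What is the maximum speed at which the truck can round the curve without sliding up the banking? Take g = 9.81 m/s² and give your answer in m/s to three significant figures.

At the maximum speed, friction acts down the slope at its limiting value f = μN. Radially (horizontal, toward centre): N sinθ + μN cosθ = mv²/r. Vertically: N cosθ − μN sinθ = mg.
Dividing: v² = r g (sinθ + μcosθ)/(cosθ − μsinθ).
sinθ + μcosθ = 0.4710 + 0.243×0.8821 = 0.6854; cosθ − μsinθ = 0.8821 − 0.243×0.4710 = 0.7677.
v² = 57.1 × 9.81 × 0.6854/0.7677 = 500.1 m²/s², so v = 22.36 m/s.

22.4 m/s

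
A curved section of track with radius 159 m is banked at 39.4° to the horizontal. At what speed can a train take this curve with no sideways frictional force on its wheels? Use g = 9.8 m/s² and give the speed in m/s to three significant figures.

35.8 m/s

On a frictionless banked curve, N sinθ = mv²/r and N cosθ = mg, so tanθ = v²/(rg).
v = √(r g tanθ) = √(159 × 9.8 × tan 39.4°) = √(159 × 9.8 × 0.8214) = √1280 = 35.78 m/s.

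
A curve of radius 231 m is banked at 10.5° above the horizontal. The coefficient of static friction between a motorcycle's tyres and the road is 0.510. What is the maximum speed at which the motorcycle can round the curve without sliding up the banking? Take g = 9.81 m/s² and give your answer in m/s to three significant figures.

41.7 m/s

At the maximum speed, friction acts down the slope at its limiting value f = μN. Radially (horizontal, toward centre): N sinθ + μN cosθ = mv²/r. Vertically: N cosθ − μN sinθ = mg.
Dividing: v² = r g (sinθ + μcosθ)/(cosθ − μsinθ).
sinθ + μcosθ = 0.1822 + 0.510×0.9833 = 0.6837; cosθ − μsinθ = 0.9833 − 0.510×0.1822 = 0.8903.
v² = 231 × 9.81 × 0.6837/0.8903 = 1740 m²/s², so v = 41.72 m/s.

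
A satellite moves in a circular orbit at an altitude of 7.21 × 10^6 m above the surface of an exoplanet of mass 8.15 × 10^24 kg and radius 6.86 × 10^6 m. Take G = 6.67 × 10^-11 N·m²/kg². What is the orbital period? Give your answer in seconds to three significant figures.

14200 s

r = R + h = 6.86 × 10^6 + 7.21 × 10^6 = 1.407 × 10^7 m. Gravity provides the centripetal force: G M m / r² = m v² / r ⇒ v = √(GM/r) = 6216 m/s.
T = 2πr/v = 2π × 1.407 × 10^7 / 6216 = 14220 s.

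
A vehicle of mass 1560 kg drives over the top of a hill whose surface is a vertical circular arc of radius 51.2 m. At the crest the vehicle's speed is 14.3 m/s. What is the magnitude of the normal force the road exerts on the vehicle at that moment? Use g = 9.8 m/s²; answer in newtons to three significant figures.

9060 N

At the crest the centripetal acceleration points downward (toward the centre of the arc), so mg − N = mv²/r.
N = m(g − v²/r) = 1560 × (9.8 − (14.3)²/51.2) = 1560 × (9.8 − 3.994) = 1560 × 5.806 = 9057 N.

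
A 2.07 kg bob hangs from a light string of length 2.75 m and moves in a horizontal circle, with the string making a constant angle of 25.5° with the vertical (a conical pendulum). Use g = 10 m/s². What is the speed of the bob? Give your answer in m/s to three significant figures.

The radius of the circle is r = L sinθ = 2.75 × sin 25.5° = 1.184 m.
Horizontally T sinθ = mv²/r and vertically T cosθ = mg, so tanθ = v²/(rg).
v = √(r g tanθ) = √(1.184 × 10.0 × 0.4770) = √5.647 = 2.376 m/s.

2.38 m/s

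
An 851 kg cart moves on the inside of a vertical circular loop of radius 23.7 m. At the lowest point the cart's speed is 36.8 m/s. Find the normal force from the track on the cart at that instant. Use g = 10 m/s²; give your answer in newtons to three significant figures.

At the lowest point, N points up (toward the centre) and the weight mg points down (away from the centre), so the net inward force is N − mg = mv²/r.
N = m(v²/r + g) = 851 × ((36.8)²/23.7 + 10.0) = 851 × (57.14 + 10.0) = 851 × 67.14 = 57140 N.

57100 N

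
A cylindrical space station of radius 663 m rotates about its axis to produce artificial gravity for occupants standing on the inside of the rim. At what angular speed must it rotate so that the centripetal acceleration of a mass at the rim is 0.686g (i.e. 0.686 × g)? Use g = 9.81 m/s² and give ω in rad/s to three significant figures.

Centripetal acceleration a_c = ω²r. Setting ω²r = 0.686g:
ω = √(0.686g / r) = √(0.686 × 9.81 / 663) = √0.01015 = 0.1007 rad/s.

0.101 rad/s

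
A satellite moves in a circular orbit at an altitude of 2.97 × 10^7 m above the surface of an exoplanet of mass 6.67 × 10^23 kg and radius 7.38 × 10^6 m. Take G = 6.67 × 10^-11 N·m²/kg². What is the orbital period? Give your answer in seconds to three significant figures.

r = R + h = 7.38 × 10^6 + 2.97 × 10^7 = 3.708 × 10^7 m. Gravity provides the centripetal force: G M m / r² = m v² / r ⇒ v = √(GM/r) = 1095 m/s.
T = 2πr/v = 2π × 3.708 × 10^7 / 1095 = 212700 s.

213000 s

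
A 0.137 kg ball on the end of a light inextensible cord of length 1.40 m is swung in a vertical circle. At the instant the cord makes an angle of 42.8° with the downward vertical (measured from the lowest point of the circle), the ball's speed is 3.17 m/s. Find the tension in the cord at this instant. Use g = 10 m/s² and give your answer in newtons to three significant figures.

Take the radial direction toward the centre of the circle as positive. The component of the weight along the string toward the centre is −mg cos φ (φ measured from the bottom), so Newton's second law along the string gives T − mg cos φ = m v²/r.
cos 42.8° = 0.7337, so T = m(v²/r + g cos φ) = 0.137 × ((3.17)²/1.40 + 10.0 × 0.7337) = 0.137 × (7.178 + (7.337)) = 0.137 × 14.52 = 1.989 N.

1.99 N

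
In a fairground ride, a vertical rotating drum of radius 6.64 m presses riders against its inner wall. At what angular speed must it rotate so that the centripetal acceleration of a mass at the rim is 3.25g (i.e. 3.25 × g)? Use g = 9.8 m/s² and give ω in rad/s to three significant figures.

2.19 rad/s

Centripetal acceleration a_c = ω²r. Setting ω²r = 3.25g:
ω = √(3.25g / r) = √(3.25 × 9.8 / 6.64) = √4.797 = 2.190 rad/s.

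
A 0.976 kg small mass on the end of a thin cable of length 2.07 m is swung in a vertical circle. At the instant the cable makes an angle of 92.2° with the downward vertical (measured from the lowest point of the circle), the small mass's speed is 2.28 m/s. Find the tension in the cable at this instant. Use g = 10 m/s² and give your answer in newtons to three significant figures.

2.08 N

Take the radial direction toward the centre of the circle as positive. The component of the weight along the string toward the centre is −mg cos φ (φ measured from the bottom), so Newton's second law along the string gives T − mg cos φ = m v²/r.
cos 92.2° = -0.03839, so T = m(v²/r + g cos φ) = 0.976 × ((2.28)²/2.07 + 10.0 × -0.03839) = 0.976 × (2.511 + (-0.3839)) = 0.976 × 2.127 = 2.076 N.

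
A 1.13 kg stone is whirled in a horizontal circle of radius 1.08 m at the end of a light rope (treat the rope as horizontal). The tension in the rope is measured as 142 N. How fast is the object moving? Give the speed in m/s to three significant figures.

T = m v²/r ⇒ v = √(T r / m) = √(142 × 1.08 / 1.13) = √135.7 = 11.65 m/s.

11.6 m/s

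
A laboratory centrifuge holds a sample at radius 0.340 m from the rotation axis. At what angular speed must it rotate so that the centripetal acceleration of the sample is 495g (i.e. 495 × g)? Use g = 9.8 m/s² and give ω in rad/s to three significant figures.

119 rad/s

Centripetal acceleration a_c = ω²r. Setting ω²r = 495g:
ω = √(495g / r) = √(495 × 9.8 / 0.340) = √14270 = 119.4 rad/s.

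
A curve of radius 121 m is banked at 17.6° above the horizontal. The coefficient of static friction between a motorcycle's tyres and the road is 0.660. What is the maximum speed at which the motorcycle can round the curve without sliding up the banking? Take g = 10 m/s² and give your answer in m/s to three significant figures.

38.7 m/s

At the maximum speed, friction acts down the slope at its limiting value f = μN. Radially (horizontal, toward centre): N sinθ + μN cosθ = mv²/r. Vertically: N cosθ − μN sinθ = mg.
Dividing: v² = r g (sinθ + μcosθ)/(cosθ − μsinθ).
sinθ + μcosθ = 0.3024 + 0.660×0.9532 = 0.9315; cosθ − μsinθ = 0.9532 − 0.660×0.3024 = 0.7536.
v² = 121 × 10.0 × 0.9315/0.7536 = 1496 m²/s², so v = 38.67 m/s.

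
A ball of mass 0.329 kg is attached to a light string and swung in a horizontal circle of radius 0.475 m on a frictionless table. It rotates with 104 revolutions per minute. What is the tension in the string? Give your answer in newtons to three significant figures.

ω = 104 rev/min × 2π/60 = 10.89 rad/s, so v = ωr = 10.89 × 0.475 = 5.173 m/s.
The tension is the only horizontal force, so it supplies the full centripetal force: T = m v²/r = 0.329 × (5.173)²/0.475 = 0.329 × 26.76/0.475 = 18.54 N.

18.5 N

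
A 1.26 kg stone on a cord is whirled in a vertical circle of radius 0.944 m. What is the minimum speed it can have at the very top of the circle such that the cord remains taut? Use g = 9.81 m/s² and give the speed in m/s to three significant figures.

At the highest point the centre is directly below, so both the weight and T act inward: T + mg = mv²/r.
At minimum speed T → 0, so mg = mv_min²/r ⇒ v_min = √(g r) = √(9.81 × 0.944) = 3.043 m/s.

3.04 m/s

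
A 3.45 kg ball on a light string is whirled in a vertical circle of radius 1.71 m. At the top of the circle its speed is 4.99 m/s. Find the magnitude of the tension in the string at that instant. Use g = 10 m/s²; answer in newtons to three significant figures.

15.7 N

At the top, both T and the weight mg point inward (toward the centre), so T + mg = mv²/r.
T = m(v²/r − g) = 3.45 × ((4.99)²/1.71 − 10.0) = 3.45 × (14.56 − 10.0) = 3.45 × 4.561 = 15.74 N.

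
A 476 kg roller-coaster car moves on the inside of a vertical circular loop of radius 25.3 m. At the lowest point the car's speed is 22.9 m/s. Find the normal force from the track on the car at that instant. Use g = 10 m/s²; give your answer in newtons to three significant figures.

14600 N

At the lowest point, N points up (toward the centre) and the weight mg points down (away from the centre), so the net inward force is N − mg = mv²/r.
N = m(v²/r + g) = 476 × ((22.9)²/25.3 + 10.0) = 476 × (20.73 + 10.0) = 476 × 30.73 = 14630 N.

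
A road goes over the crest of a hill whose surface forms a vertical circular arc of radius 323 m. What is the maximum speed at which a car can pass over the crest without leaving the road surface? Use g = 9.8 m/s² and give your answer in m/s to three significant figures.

56.3 m/s

At the crest the centre of the circle is below the car, so the net downward (centripetal) force is mg − N = mv²/r.
The car leaves the road when N → 0, giving v_max = √(g r) = √(9.8 × 323) = 56.26 m/s.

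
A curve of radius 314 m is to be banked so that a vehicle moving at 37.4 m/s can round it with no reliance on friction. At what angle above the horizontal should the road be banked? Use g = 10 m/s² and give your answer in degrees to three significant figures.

24.0°

With no friction, the horizontal component of the normal force provides the centripetal force: N sinθ = mv²/r, while N cosθ = mg vertically.
Dividing: tanθ = v²/(r g) = (37.4)²/(314 × 10.0) = 1399/3140 = 0.4455.
θ = arctan(0.4455) = 24.01°.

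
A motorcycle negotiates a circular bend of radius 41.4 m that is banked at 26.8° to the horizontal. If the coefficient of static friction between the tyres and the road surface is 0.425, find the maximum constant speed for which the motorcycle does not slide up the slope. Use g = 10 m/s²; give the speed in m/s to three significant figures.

At the maximum speed, friction acts down the slope at its limiting value f = μN. Radially (horizontal, toward centre): N sinθ + μN cosθ = mv²/r. Vertically: N cosθ − μN sinθ = mg.
Dividing: v² = r g (sinθ + μcosθ)/(cosθ − μsinθ).
sinθ + μcosθ = 0.4509 + 0.425×0.8926 = 0.8302; cosθ − μsinθ = 0.8926 − 0.425×0.4509 = 0.7010.
v² = 41.4 × 10.0 × 0.8302/0.7010 = 490.3 m²/s², so v = 22.14 m/s.

22.1 m/s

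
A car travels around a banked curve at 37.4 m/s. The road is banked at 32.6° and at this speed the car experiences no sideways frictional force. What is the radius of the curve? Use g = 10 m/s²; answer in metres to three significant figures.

219 m

Frictionless banking: tanθ = v²/(rg), so r = v²/(g tanθ).
r = (37.4)²/(10.0 × tan 32.6°) = 1399/(10.0 × 0.6395) = 1399/6.395 = 218.7 m.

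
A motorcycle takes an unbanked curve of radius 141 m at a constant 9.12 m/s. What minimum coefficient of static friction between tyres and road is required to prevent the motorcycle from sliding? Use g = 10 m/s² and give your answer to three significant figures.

Friction provides the centripetal force: μ_s m g = m v²/r, so μ_s = v²/(g r) = (9.120)²/(10.0 × 141) = 83.17/1410 = 0.05899.

0.0590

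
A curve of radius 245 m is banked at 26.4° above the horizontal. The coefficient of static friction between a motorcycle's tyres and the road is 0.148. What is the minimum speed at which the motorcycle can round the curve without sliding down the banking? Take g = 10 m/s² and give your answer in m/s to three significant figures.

At the minimum speed, friction acts up the slope at its limiting value f = μN. Radially (horizontal, toward centre): N sinθ − μN cosθ = mv²/r. Vertically: N cosθ + μN sinθ = mg.
Dividing: v² = r g (sinθ − μcosθ)/(cosθ + μsinθ).
sinθ − μcosθ = 0.4446 − 0.148×0.8957 = 0.3121; cosθ + μsinθ = 0.8957 + 0.148×0.4446 = 0.9615.
v² = 245 × 10.0 × 0.3121/0.9615 = 795.2 m²/s², so v = 28.20 m/s.

28.2 m/s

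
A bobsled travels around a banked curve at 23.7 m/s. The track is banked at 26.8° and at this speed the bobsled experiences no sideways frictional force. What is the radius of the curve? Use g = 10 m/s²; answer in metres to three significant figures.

111 m

Frictionless banking: tanθ = v²/(rg), so r = v²/(g tanθ).
r = (23.7)²/(10.0 × tan 26.8°) = 561.7/(10.0 × 0.5051) = 561.7/5.051 = 111.2 m.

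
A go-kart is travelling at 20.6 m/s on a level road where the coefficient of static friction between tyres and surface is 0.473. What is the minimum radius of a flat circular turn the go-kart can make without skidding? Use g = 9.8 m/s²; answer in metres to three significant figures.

91.5 m

At the limit, μ_s m g = m v²/r, so r_min = v²/(μ_s g) = (20.6)²/(0.473 × 9.8) = 424.4/4.635 = 91.55 m.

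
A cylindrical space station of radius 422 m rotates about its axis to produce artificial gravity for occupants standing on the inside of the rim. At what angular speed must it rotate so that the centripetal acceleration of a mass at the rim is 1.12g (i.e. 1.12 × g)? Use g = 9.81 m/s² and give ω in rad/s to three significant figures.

0.161 rad/s

Centripetal acceleration a_c = ω²r. Setting ω²r = 1.12g:
ω = √(1.12g / r) = √(1.12 × 9.81 / 422) = √0.02604 = 0.1614 rad/s.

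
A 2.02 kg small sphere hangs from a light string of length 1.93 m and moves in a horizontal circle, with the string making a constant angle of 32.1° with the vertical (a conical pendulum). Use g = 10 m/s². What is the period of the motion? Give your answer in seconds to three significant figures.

r = L sinθ = 1.026 m. From T sinθ = mω²r and T cosθ = mg: tanθ = ω²r/g, so ω² = g tanθ / r = g/(L cosθ).
ω = √(g/(L cosθ)) = √(10.0/(1.93 × 0.8471)) = √6.116 = 2.473 rad/s.
Period = 2π/ω = 2.541 s.

2.54 s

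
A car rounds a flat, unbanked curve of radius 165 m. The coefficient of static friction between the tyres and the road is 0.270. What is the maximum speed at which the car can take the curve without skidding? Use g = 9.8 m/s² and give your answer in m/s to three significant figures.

20.9 m/s

On a flat curve, static friction is the only horizontal force, so it must supply the full centripetal force: μ_s m g = m v²/r.
Mass cancels: v_max = √(μ_s g r) = √(0.270 × 9.8 × 165) = √436.6 = 20.89 m/s.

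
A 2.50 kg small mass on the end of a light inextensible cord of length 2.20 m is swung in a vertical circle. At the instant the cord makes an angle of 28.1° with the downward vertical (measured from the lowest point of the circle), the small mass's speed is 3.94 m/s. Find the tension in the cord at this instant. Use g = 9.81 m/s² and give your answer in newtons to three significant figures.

Take the radial direction toward the centre of the circle as positive. The component of the weight along the string toward the centre is −mg cos φ (φ measured from the bottom), so Newton's second law along the string gives T − mg cos φ = m v²/r.
cos 28.1° = 0.8821, so T = m(v²/r + g cos φ) = 2.50 × ((3.94)²/2.20 + 9.81 × 0.8821) = 2.50 × (7.056 + (8.654)) = 2.50 × 15.71 = 39.27 N.

39.3 N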